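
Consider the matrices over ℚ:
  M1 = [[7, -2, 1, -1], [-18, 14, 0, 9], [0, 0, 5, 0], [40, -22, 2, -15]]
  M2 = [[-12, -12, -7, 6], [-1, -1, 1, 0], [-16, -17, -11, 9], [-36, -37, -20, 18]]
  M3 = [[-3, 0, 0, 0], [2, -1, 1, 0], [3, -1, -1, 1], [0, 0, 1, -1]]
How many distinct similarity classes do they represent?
2 classes: {M1}, {M2, M3}

Characteristic polynomials: χ_{M1} = (x - 5)^3(x + 4), χ_{M2} = (x + 1)^3(x + 3), χ_{M3} = (x + 1)^3(x + 3).

{M1}: invariant factors x - 5, (x - 5)^2(x + 4).

{M2, M3}: invariant factors (x + 1)^3(x + 3).

Matrices are similar if and only if their invariant-factor lists agree; the partition into similarity classes is {M1}, {M2, M3}.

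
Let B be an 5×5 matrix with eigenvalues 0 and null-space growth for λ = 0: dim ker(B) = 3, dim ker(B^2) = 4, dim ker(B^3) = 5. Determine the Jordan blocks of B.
λ = 0: successive nullity increments [3, 1, 1] count blocks of size ≥ k; block sizes are [3, 1, 1].

Jordan blocks: (0, 3), (0, 1), (0, 1)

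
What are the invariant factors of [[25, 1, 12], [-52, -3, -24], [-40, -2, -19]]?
The Jordan structure of A has elementary divisors (x + 1)^2, (x - 5). Arranging the block sizes at each eigenvalue in decreasing order and taking row products gives the invariant factors.

Invariant factors (smallest first, each dividing the next): (x - 5)(x + 1)^2.

Check: the last factor (x - 5)(x + 1)^2 is the minimal polynomial, and the product (x - 5)(x + 1)^2 is the characteristic polynomial.

(x - 5)(x + 1)^2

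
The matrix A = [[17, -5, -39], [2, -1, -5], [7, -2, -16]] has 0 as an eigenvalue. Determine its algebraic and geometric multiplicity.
The characteristic polynomial is x^3, so the factor x appears with exponent 3: the algebraic multiplicity is 3.

rank(A) = 2, so the eigenspace has dimension 3 - 2 = 1: the geometric multiplicity is 1.

Since 1 < 3, A is not diagonalizable.

algebraic multiplicity 3, geometric multiplicity 1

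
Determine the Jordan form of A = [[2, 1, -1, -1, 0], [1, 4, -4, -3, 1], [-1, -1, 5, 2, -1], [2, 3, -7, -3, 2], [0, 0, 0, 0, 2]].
J = [[2, 1, 0, 0, 0], [0, 2, 0, 0, 0], [0, 0, 2, 1, 0], [0, 0, 0, 2, 0], [0, 0, 0, 0, 2]]

The characteristic polynomial is det(xI - A) = (x - 2)^5, so the eigenvalues are 2 (algebraic multiplicity 5).

For λ = 2: rank(A - 2I) = 2, rank((A - 2I)^2) = 0. The eigenspace has dimension 5 - 2 = 3, so there are 3 Jordan blocks; the rank sequence gives block sizes [2, 2, 1].

Assembling the blocks gives the Jordan form J above.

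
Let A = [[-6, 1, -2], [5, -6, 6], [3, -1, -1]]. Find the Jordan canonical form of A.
J = [[-5, 1, 0], [0, -5, 0], [0, 0, -3]]

The characteristic polynomial is det(xI - A) = (x + 3)(x + 5)^2, so the eigenvalues are -5 (algebraic multiplicity 2), -3 (algebraic multiplicity 1).

For λ = -5: rank(A + 5I) = 2, rank((A + 5I)^2) = 1. The eigenspace has dimension 3 - 2 = 1, so there is 1 Jordan block; the rank sequence gives block sizes [2].

For λ = -3: algebraic multiplicity 1 gives one 1×1 block.

Assembling the blocks gives the Jordan form J above.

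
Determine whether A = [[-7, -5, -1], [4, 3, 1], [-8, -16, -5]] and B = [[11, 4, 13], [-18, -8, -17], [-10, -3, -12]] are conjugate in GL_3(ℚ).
Yes.

Two matrices over a field are similar if and only if they have the same invariant factors.

Both A and B have characteristic polynomial (x + 3)^3 and minimal polynomial (x + 3)^3. Computing further, both have invariant factors (x + 3)^3. Hence A and B are similar.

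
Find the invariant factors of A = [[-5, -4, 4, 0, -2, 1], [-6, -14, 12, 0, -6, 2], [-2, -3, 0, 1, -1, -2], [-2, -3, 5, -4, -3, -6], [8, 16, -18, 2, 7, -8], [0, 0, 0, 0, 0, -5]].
x + 3, (x + 2)(x + 3)^2(x + 5)^2

The Jordan structure of A has elementary divisors (x + 5)^2, (x + 3)^2, (x + 3), (x + 2). Arranging the block sizes at each eigenvalue in decreasing order and taking row products gives the invariant factors.

Invariant factors (smallest first, each dividing the next): x + 3, (x + 2)(x + 3)^2(x + 5)^2.

Check: the last factor (x + 2)(x + 3)^2(x + 5)^2 is the minimal polynomial, and the product (x + 2)(x + 3)^3(x + 5)^2 is the characteristic polynomial.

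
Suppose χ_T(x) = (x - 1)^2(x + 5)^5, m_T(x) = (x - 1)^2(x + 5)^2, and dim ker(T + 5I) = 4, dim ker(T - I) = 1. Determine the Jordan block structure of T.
λ = -5: algebraic multiplicity 5 (exponent in χ_T), largest block size 2 (exponent in m_T), 4 blocks (geometric multiplicity). These force block sizes [2, 1, 1, 1].
λ = 1: algebraic multiplicity 2 (exponent in χ_T), largest block size 2 (exponent in m_T), 1 block (geometric multiplicity). This forces block sizes [2].

Jordan blocks: (-5, 2), (-5, 1), (-5, 1), (-5, 1), (1, 2)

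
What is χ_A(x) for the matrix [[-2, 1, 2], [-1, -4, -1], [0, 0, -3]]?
χ_A(x) = (x + 3)^3

xI - A = [[x + 2, -1, -2], [1, x + 4, 1], [0, 0, x + 3]].

Expanding det(xI - A) along the first row:
det(xI - A) = + (x + 2)·det([[x + 4, 1], [0, x + 3]]) - (-1)·det([[1, 1], [0, x + 3]]) + (-2)·det([[1, x + 4], [0, 0]]).

Evaluating gives χ_A(x) = x^3 + 9x^2 + 27x + 27 = (x + 3)^3.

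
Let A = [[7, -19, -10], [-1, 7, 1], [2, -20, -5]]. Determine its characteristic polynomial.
xI - A = [[x - 7, 19, 10], [1, x - 7, -1], [-2, 20, x + 5]].

Expanding det(xI - A) along the first row:
det(xI - A) = + (x - 7)·det([[x - 7, -1], [20, x + 5]]) - (19)·det([[1, -1], [-2, x + 5]]) + (10)·det([[1, x - 7], [-2, 20]]).

Evaluating gives χ_A(x) = x^3 - 9x^2 + 108 = (x - 6)^2(x + 3).

χ_A(x) = (x - 6)^2(x + 3)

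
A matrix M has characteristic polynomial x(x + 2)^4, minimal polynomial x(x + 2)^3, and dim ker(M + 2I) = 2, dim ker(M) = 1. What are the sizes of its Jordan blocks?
Jordan blocks: (-2, 3), (-2, 1), (0, 1)

λ = -2: algebraic multiplicity 4 (exponent in χ_M), largest block size 3 (exponent in m_M), 2 blocks (geometric multiplicity). These force block sizes [3, 1].
λ = 0: algebraic multiplicity 1 (exponent in χ_M), largest block size 1 (exponent in m_M), 1 block (geometric multiplicity). This forces block sizes [1].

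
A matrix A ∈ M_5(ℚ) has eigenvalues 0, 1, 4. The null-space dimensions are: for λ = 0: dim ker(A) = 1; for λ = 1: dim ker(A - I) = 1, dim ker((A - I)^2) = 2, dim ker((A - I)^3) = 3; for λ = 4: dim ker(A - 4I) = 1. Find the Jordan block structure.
λ = 0: successive nullity increments [1] count blocks of size ≥ k; block sizes are [1].
λ = 1: successive nullity increments [1, 1, 1] count blocks of size ≥ k; block sizes are [3].
λ = 4: successive nullity increments [1] count blocks of size ≥ k; block sizes are [1].

Jordan blocks: (0, 1), (1, 3), (4, 1)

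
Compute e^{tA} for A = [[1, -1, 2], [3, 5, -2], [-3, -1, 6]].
A has Jordan form J = [[4, 1, 0], [0, 4, 0], [0, 0, 4]] with A = PJP^{-1}, so e^{tA} = P e^{tJ} P^{-1}.

For a Jordan block J_k(λ), e^{tJ_k(λ)} = e^{λt} · (I + tN + t^2 N^2/2! + ... + t^{k-1} N^{k-1}/(k-1)!) where N is the nilpotent superdiagonal part.

Assembling the blocks and conjugating back gives the entries of e^{tA} as shown above.

e^{tA} = [[(1 - 3*t)*e^{4*t}, -t*e^{4*t}, 2*t*e^{4*t}], [3*t*e^{4*t}, (t + 1)*e^{4*t}, -2*t*e^{4*t}], [-3*t*e^{4*t}, -t*e^{4*t}, (2*t + 1)*e^{4*t}]]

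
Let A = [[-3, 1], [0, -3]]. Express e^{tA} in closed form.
A has Jordan form J = [[-3, 1], [0, -3]] with A = PJP^{-1}, so e^{tA} = P e^{tJ} P^{-1}.

For a Jordan block J_k(λ), e^{tJ_k(λ)} = e^{λt} · (I + tN + t^2 N^2/2! + ... + t^{k-1} N^{k-1}/(k-1)!) where N is the nilpotent superdiagonal part.

Assembling the blocks and conjugating back gives the entries of e^{tA} as shown above.

e^{tA} = [[e^{-3*t}, t*e^{-3*t}], [0, e^{-3*t}]]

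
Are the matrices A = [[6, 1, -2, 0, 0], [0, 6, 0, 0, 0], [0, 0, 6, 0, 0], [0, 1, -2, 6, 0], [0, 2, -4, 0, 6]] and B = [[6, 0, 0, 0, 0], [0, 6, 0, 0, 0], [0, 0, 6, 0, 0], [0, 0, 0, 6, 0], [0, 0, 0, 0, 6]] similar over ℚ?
Both have characteristic polynomial (x - 6)^5, but the minimal polynomial of A is (x - 6)^2 while the minimal polynomial of B is x - 6. The minimal polynomial is a similarity invariant, so A and B are not similar.

No.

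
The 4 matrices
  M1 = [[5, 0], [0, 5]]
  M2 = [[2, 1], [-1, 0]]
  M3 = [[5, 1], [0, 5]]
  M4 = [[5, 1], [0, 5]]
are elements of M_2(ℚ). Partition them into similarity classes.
3 classes: {M1}, {M2}, {M3, M4}

Characteristic polynomials: χ_{M1} = (x - 5)^2, χ_{M2} = (x - 1)^2, χ_{M3} = (x - 5)^2, χ_{M4} = (x - 5)^2.

{M1}: invariant factors x - 5, x - 5.

{M2}: invariant factors (x - 1)^2.

{M3, M4}: invariant factors (x - 5)^2.

Matrices are similar if and only if their invariant-factor lists agree; the partition into similarity classes is {M1}, {M2}, {M3, M4}.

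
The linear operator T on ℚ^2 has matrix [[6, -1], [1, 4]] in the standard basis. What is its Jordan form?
J = [[5, 1], [0, 5]]

The characteristic polynomial is det(xI - A) = (x - 5)^2, so the eigenvalues are 5 (algebraic multiplicity 2).

For λ = 5: rank(A - 5I) = 1, rank((A - 5I)^2) = 0. The eigenspace has dimension 2 - 1 = 1, so there is 1 Jordan block; the rank sequence gives block sizes [2].

Assembling the blocks gives the Jordan form J above.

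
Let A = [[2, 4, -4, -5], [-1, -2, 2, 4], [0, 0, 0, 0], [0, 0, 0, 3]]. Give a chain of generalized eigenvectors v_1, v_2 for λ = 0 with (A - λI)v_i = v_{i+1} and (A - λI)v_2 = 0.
We seek v_1 ∈ ker(A^2) \ ker(A), then set v_{i+1} = A v_i.

One such chain is v_1 = [[-3, 1, 0, 0]]^T, v_2 = [[-2, 1, 0, 0]]^T. Check: A v_2 = [[0, 0, 0, 0]]^T = 0.

v_1 = [[-3, 1, 0, 0]]^T, v_2 = [[-2, 1, 0, 0]]^T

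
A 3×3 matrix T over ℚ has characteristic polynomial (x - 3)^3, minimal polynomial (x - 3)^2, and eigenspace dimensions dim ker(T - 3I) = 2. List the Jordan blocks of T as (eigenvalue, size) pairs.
λ = 3: algebraic multiplicity 3 (exponent in χ_T), largest block size 2 (exponent in m_T), 2 blocks (geometric multiplicity). These force block sizes [2, 1].

Jordan blocks: (3, 2), (3, 1)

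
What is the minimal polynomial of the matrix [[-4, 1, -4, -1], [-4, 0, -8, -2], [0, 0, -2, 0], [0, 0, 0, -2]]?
The characteristic polynomial factors as (x + 2)^4. The minimal polynomial is ∏(x - λ)^{k_λ} where k_λ is the size of the largest Jordan block at λ.

For λ = -2: rank(A + 2I) = 1, and the largest Jordan block has size 2 (the smallest k with rank((A + 2I)^k) = rank((A + 2I)^(k+1))).

So m_A(x) = (x + 2)^2.

m_A(x) = (x + 2)^2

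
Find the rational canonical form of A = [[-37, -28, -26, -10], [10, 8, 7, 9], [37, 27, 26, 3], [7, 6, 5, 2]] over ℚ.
The invariant factors of A (the non-unit diagonal entries of the Smith normal form of xI - A over ℚ[x]) are (x + 1)(x^3 - 2x + 5), each dividing the next. The characteristic polynomial is their product, (x + 1)(x^3 - 2x + 5).

The rational canonical form is the block-diagonal matrix of companion matrices C(f_i):
R = [[0, 0, 0, -5], [1, 0, 0, -3], [0, 1, 0, 2], [0, 0, 1, -1]].

Note the characteristic polynomial does not split into linear factors over ℚ, so A has no Jordan form over ℚ; the rational canonical form exists over any field.

R = [[0, 0, 0, -5], [1, 0, 0, -3], [0, 1, 0, 2], [0, 0, 1, -1]]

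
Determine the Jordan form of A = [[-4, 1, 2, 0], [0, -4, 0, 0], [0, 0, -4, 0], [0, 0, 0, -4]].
The characteristic polynomial is det(xI - A) = (x + 4)^4, so the eigenvalues are -4 (algebraic multiplicity 4).

For λ = -4: rank(A + 4I) = 1, rank((A + 4I)^2) = 0. The eigenspace has dimension 4 - 1 = 3, so there are 3 Jordan blocks; the rank sequence gives block sizes [2, 1, 1].

Assembling the blocks gives the Jordan form J above.

J = [[-4, 1, 0, 0], [0, -4, 0, 0], [0, 0, -4, 0], [0, 0, 0, -4]]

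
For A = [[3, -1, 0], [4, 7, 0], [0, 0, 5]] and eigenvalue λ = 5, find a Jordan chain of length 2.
We seek v_1 ∈ ker((A - 5I)^2) \ ker(A - 5I), then set v_{i+1} = (A - 5I) v_i.

One such chain is v_1 = [[3, -5, 0]]^T, v_2 = [[-1, 2, 0]]^T. Check: (A - 5I) v_2 = [[0, 0, 0]]^T = 0.

v_1 = [[3, -5, 0]]^T, v_2 = [[-1, 2, 0]]^T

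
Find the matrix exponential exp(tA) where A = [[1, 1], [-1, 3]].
e^{tA} = [[(1 - t)*e^{2*t}, t*e^{2*t}], [-t*e^{2*t}, (t + 1)*e^{2*t}]]

A has Jordan form J = [[2, 1], [0, 2]] with A = PJP^{-1}, so e^{tA} = P e^{tJ} P^{-1}.

For a Jordan block J_k(λ), e^{tJ_k(λ)} = e^{λt} · (I + tN + t^2 N^2/2! + ... + t^{k-1} N^{k-1}/(k-1)!) where N is the nilpotent superdiagonal part.

Assembling the blocks and conjugating back gives the entries of e^{tA} as shown above.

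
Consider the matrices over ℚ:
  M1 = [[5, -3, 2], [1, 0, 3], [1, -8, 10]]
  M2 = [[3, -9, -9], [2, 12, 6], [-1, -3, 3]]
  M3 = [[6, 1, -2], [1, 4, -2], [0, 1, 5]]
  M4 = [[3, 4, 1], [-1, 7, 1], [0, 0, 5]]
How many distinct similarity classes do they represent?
Characteristic polynomials: χ_{M1} = (x - 5)^3, χ_{M2} = (x - 6)^3, χ_{M3} = (x - 5)^3, χ_{M4} = (x - 5)^3.

{M1, M3, M4}: invariant factors (x - 5)^3.

{M2}: invariant factors x - 6, (x - 6)^2.

Matrices are similar if and only if their invariant-factor lists agree; the partition into similarity classes is {M1, M3, M4}, {M2}.

2 classes: {M1, M3, M4}, {M2}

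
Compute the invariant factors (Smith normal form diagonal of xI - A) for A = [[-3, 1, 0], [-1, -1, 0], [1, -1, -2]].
The Jordan structure of A has elementary divisors (x + 2)^2, (x + 2). Arranging the block sizes at each eigenvalue in decreasing order and taking row products gives the invariant factors.

Invariant factors (smallest first, each dividing the next): x + 2, (x + 2)^2.

Check: the last factor (x + 2)^2 is the minimal polynomial, and the product (x + 2)^3 is the characteristic polynomial.

x + 2, (x + 2)^2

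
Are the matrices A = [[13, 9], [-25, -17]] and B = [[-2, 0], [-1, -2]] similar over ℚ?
Yes.

Two matrices over a field are similar if and only if they have the same invariant factors.

Both A and B have characteristic polynomial (x + 2)^2 and minimal polynomial (x + 2)^2. Computing further, both have invariant factors (x + 2)^2. Hence A and B are similar.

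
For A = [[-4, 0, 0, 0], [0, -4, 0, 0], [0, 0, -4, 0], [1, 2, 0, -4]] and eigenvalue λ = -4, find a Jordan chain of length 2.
We seek v_1 ∈ ker((A + 4I)^2) \ ker(A + 4I), then set v_{i+1} = (A + 4I) v_i.

One such chain is v_1 = [[-1, 1, 0, 0]]^T, v_2 = [[0, 0, 0, 1]]^T. Check: (A + 4I) v_2 = [[0, 0, 0, 0]]^T = 0.

v_1 = [[-1, 1, 0, 0]]^T, v_2 = [[0, 0, 0, 1]]^T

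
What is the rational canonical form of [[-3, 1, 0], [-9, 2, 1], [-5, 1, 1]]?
The invariant factors of A (the non-unit diagonal entries of the Smith normal form of xI - A over ℚ[x]) are x^3 + x - 1, each dividing the next. The characteristic polynomial is their product, x^3 + x - 1.

The rational canonical form is the block-diagonal matrix of companion matrices C(f_i):
R = [[0, 0, 1], [1, 0, -1], [0, 1, 0]].

Note the characteristic polynomial does not split into linear factors over ℚ, so A has no Jordan form over ℚ; the rational canonical form exists over any field.

R = [[0, 0, 1], [1, 0, -1], [0, 1, 0]]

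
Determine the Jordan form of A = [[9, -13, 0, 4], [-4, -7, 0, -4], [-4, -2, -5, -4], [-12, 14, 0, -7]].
The characteristic polynomial is det(xI - A) = (x - 5)(x + 5)^3, so the eigenvalues are -5 (algebraic multiplicity 3), 5 (algebraic multiplicity 1).

For λ = -5: rank(A + 5I) = 2, rank((A + 5I)^2) = 1. The eigenspace has dimension 4 - 2 = 2, so there are 2 Jordan blocks; the rank sequence gives block sizes [2, 1].

For λ = 5: algebraic multiplicity 1 gives one 1×1 block.

Assembling the blocks gives the Jordan form J above.

J = [[-5, 1, 0, 0], [0, -5, 0, 0], [0, 0, -5, 0], [0, 0, 0, 5]]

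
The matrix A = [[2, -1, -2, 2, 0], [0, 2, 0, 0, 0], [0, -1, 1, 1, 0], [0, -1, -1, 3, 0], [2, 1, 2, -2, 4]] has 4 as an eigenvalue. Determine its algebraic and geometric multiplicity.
The characteristic polynomial is (x - 4)(x - 2)^4, so the factor x - 4 appears with exponent 1: the algebraic multiplicity is 1.

rank(A - 4I) = 4, so the eigenspace has dimension 5 - 4 = 1: the geometric multiplicity is 1.

algebraic multiplicity 1, geometric multiplicity 1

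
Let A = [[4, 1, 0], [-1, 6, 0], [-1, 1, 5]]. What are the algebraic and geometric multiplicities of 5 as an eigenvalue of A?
The characteristic polynomial is (x - 5)^3, so the factor x - 5 appears with exponent 3: the algebraic multiplicity is 3.

rank(A - 5I) = 1, so the eigenspace has dimension 3 - 1 = 2: the geometric multiplicity is 2.

Since 2 < 3, A is not diagonalizable.

algebraic multiplicity 3, geometric multiplicity 2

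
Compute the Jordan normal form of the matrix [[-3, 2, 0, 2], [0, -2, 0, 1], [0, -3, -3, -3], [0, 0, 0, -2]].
The characteristic polynomial is det(xI - A) = (x + 2)^2(x + 3)^2, so the eigenvalues are -3 (algebraic multiplicity 2), -2 (algebraic multiplicity 2).

For λ = -3: rank(A + 3I) = 2. The eigenspace has dimension 4 - 2 = 2, so there are 2 Jordan blocks; the rank sequence gives block sizes [1, 1].

For λ = -2: rank(A + 2I) = 3, rank((A + 2I)^2) = 2. The eigenspace has dimension 4 - 3 = 1, so there is 1 Jordan block; the rank sequence gives block sizes [2].

Assembling the blocks gives the Jordan form J above.

J = [[-3, 0, 0, 0], [0, -3, 0, 0], [0, 0, -2, 1], [0, 0, 0, -2]]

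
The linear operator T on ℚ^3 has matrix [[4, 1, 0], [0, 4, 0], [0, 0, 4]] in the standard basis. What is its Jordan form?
J = [[4, 1, 0], [0, 4, 0], [0, 0, 4]]

The characteristic polynomial is det(xI - A) = (x - 4)^3, so the eigenvalues are 4 (algebraic multiplicity 3).

For λ = 4: rank(A - 4I) = 1, rank((A - 4I)^2) = 0. The eigenspace has dimension 3 - 1 = 2, so there are 2 Jordan blocks; the rank sequence gives block sizes [2, 1].

Assembling the blocks gives the Jordan form J above.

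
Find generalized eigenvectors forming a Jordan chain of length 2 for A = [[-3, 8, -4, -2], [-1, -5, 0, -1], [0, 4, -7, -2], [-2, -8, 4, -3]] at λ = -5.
v_1 = [[-1, 1, 0, 2]]^T, v_2 = [[2, -1, 0, -2]]^T

We seek v_1 ∈ ker((A + 5I)^2) \ ker(A + 5I), then set v_{i+1} = (A + 5I) v_i.

One such chain is v_1 = [[-1, 1, 0, 2]]^T, v_2 = [[2, -1, 0, -2]]^T. Check: (A + 5I) v_2 = [[0, 0, 0, 0]]^T = 0.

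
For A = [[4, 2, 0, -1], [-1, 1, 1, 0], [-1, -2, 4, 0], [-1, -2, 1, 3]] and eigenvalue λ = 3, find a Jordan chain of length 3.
We seek v_1 ∈ ker((A - 3I)^3) \ ker((A - 3I)^2), then set v_{i+1} = (A - 3I) v_i.

One such chain is v_1 = [[0, 0, 1, 0]]^T, v_2 = [[0, 1, 1, 1]]^T, v_3 = [[1, -1, -1, -1]]^T. Check: (A - 3I) v_3 = [[0, 0, 0, 0]]^T = 0.

v_1 = [[0, 0, 1, 0]]^T, v_2 = [[0, 1, 1, 1]]^T, v_3 = [[1, -1, -1, -1]]^T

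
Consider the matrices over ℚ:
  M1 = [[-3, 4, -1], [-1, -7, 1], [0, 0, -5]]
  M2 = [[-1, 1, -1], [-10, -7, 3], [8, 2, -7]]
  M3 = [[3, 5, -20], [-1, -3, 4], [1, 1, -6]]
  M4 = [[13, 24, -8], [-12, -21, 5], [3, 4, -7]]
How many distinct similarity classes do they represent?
2 classes: {M1, M2, M4}, {M3}

Characteristic polynomials: χ_{M1} = (x + 5)^3, χ_{M2} = (x + 5)^3, χ_{M3} = (x + 2)^3, χ_{M4} = (x + 5)^3.

{M1, M2, M4}: invariant factors (x + 5)^3.

{M3}: invariant factors x + 2, (x + 2)^2.

Matrices are similar if and only if their invariant-factor lists agree; the partition into similarity classes is {M1, M2, M4}, {M3}.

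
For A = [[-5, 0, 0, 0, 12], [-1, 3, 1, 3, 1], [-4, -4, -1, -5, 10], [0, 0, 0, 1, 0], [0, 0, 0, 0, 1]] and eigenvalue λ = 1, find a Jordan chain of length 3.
We seek v_1 ∈ ker((A - I)^3) \ ker((A - I)^2), then set v_{i+1} = (A - I) v_i.

One such chain is v_1 = [[0, 1, -2, 1, 0]]^T, v_2 = [[0, 3, -5, 0, 0]]^T, v_3 = [[0, 1, -2, 0, 0]]^T. Check: (A - I) v_3 = [[0, 0, 0, 0, 0]]^T = 0.

v_1 = [[0, 1, -2, 1, 0]]^T, v_2 = [[0, 3, -5, 0, 0]]^T, v_3 = [[0, 1, -2, 0, 0]]^T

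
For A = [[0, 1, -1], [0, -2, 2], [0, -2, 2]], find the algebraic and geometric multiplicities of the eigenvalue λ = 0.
algebraic multiplicity 3, geometric multiplicity 2

The characteristic polynomial is x^3, so the factor x appears with exponent 3: the algebraic multiplicity is 3.

rank(A) = 1, so the eigenspace has dimension 3 - 1 = 2: the geometric multiplicity is 2.

Since 2 < 3, A is not diagonalizable.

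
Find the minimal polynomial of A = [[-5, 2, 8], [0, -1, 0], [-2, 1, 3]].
m_A(x) = (x + 1)^2

The characteristic polynomial factors as (x + 1)^3. The minimal polynomial is ∏(x - λ)^{k_λ} where k_λ is the size of the largest Jordan block at λ.

For λ = -1: rank(A + I) = 1, and the largest Jordan block has size 2 (the smallest k with rank((A + I)^k) = rank((A + I)^(k+1))).

So m_A(x) = (x + 1)^2.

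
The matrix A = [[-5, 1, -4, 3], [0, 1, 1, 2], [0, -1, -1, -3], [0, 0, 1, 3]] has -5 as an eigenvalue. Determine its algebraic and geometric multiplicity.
algebraic multiplicity 1, geometric multiplicity 1

The characteristic polynomial is (x - 1)^3(x + 5), so the factor x + 5 appears with exponent 1: the algebraic multiplicity is 1.

rank(A + 5I) = 3, so the eigenspace has dimension 4 - 3 = 1: the geometric multiplicity is 1.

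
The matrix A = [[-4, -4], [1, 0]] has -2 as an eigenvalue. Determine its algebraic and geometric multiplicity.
The characteristic polynomial is (x + 2)^2, so the factor x + 2 appears with exponent 2: the algebraic multiplicity is 2.

rank(A + 2I) = 1, so the eigenspace has dimension 2 - 1 = 1: the geometric multiplicity is 1.

Since 1 < 2, A is not diagonalizable.

algebraic multiplicity 2, geometric multiplicity 1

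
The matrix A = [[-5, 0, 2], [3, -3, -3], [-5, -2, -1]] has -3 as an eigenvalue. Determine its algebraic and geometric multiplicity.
algebraic multiplicity 3, geometric multiplicity 1

The characteristic polynomial is (x + 3)^3, so the factor x + 3 appears with exponent 3: the algebraic multiplicity is 3.

rank(A + 3I) = 2, so the eigenspace has dimension 3 - 2 = 1: the geometric multiplicity is 1.

Since 1 < 3, A is not diagonalizable.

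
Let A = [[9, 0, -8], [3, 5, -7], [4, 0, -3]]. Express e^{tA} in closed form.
e^{tA} = [[2*e^{5*t} - e^{t}, 0, 2*(1 - e^{4*t})*e^{t}], [-t*e^{5*t} + e^{5*t} - e^{t}, e^{5*t}, (t*e^{4*t} - 2*e^{4*t} + 2)*e^{t}], [e^{5*t} - e^{t}, 0, (2 - e^{4*t})*e^{t}]]

A has Jordan form J = [[1, 0, 0], [0, 5, 1], [0, 0, 5]] with A = PJP^{-1}, so e^{tA} = P e^{tJ} P^{-1}.

For a Jordan block J_k(λ), e^{tJ_k(λ)} = e^{λt} · (I + tN + t^2 N^2/2! + ... + t^{k-1} N^{k-1}/(k-1)!) where N is the nilpotent superdiagonal part.

Assembling the blocks and conjugating back gives the entries of e^{tA} as shown above.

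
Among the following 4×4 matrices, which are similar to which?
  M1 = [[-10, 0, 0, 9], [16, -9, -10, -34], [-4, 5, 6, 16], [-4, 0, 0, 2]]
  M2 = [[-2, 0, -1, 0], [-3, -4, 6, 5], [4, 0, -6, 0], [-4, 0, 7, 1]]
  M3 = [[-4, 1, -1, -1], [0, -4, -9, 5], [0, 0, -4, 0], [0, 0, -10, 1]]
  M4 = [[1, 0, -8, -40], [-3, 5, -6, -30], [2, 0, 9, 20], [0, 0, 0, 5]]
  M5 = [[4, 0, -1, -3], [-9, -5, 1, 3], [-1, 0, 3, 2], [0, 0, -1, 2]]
Characteristic polynomials: χ_{M1} = (x - 1)(x + 4)^3, χ_{M2} = (x - 1)(x + 4)^3, χ_{M3} = (x - 1)(x + 4)^3, χ_{M4} = (x - 5)^4, χ_{M5} = (x - 3)^3(x + 5).

{M1}: invariant factors x + 4, (x - 1)(x + 4)^2.

{M2, M3}: invariant factors (x - 1)(x + 4)^3.

{M4}: invariant factors x - 5, x - 5, (x - 5)^2.

{M5}: invariant factors (x - 3)^3(x + 5).

Matrices are similar if and only if their invariant-factor lists agree; the partition into similarity classes is {M1}, {M2, M3}, {M4}, {M5}.

4 classes: {M1}, {M2, M3}, {M4}, {M5}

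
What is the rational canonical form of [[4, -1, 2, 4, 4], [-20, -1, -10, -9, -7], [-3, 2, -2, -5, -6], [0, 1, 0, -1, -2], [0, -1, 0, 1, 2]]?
The invariant factors of A (the non-unit diagonal entries of the Smith normal form of xI - A over ℚ[x]) are x(x - 2)(x^3 - x - 4), each dividing the next. The characteristic polynomial is their product, x(x - 2)(x^3 - x - 4).

The rational canonical form is the block-diagonal matrix of companion matrices C(f_i):
R = [[0, 0, 0, 0, 0], [1, 0, 0, 0, -8], [0, 1, 0, 0, 2], [0, 0, 1, 0, 1], [0, 0, 0, 1, 2]].

Note the characteristic polynomial does not split into linear factors over ℚ, so A has no Jordan form over ℚ; the rational canonical form exists over any field.

R = [[0, 0, 0, 0, 0], [1, 0, 0, 0, -8], [0, 1, 0, 0, 2], [0, 0, 1, 0, 1], [0, 0, 0, 1, 2]]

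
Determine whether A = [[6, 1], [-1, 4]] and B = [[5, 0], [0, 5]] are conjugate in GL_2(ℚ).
No.

Both have characteristic polynomial (x - 5)^2, but the minimal polynomial of A is (x - 5)^2 while the minimal polynomial of B is x - 5. The minimal polynomial is a similarity invariant, so A and B are not similar.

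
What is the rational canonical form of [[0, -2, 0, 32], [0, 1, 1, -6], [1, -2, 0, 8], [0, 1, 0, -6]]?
The invariant factors of A (the non-unit diagonal entries of the Smith normal form of xI - A over ℚ[x]) are (x + 5)(x^3 + 2x - 4), each dividing the next. The characteristic polynomial is their product, (x + 5)(x^3 + 2x - 4).

The rational canonical form is the block-diagonal matrix of companion matrices C(f_i):
R = [[0, 0, 0, 20], [1, 0, 0, -6], [0, 1, 0, -2], [0, 0, 1, -5]].

Note the characteristic polynomial does not split into linear factors over ℚ, so A has no Jordan form over ℚ; the rational canonical form exists over any field.

R = [[0, 0, 0, 20], [1, 0, 0, -6], [0, 1, 0, -2], [0, 0, 1, -5]]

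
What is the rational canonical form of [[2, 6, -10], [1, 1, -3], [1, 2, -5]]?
The invariant factors of A (the non-unit diagonal entries of the Smith normal form of xI - A over ℚ[x]) are (x + 1)(x^2 + x - 4), each dividing the next. The characteristic polynomial is their product, (x + 1)(x^2 + x - 4).

The rational canonical form is the block-diagonal matrix of companion matrices C(f_i):
R = [[0, 0, 4], [1, 0, 3], [0, 1, -2]].

Note the characteristic polynomial does not split into linear factors over ℚ, so A has no Jordan form over ℚ; the rational canonical form exists over any field.

R = [[0, 0, 4], [1, 0, 3], [0, 1, -2]]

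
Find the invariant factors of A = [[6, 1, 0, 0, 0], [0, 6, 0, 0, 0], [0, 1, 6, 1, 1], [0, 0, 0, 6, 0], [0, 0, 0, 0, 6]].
The Jordan structure of A has elementary divisors (x - 6)^2, (x - 6)^2, (x - 6). Arranging the block sizes at each eigenvalue in decreasing order and taking row products gives the invariant factors.

Invariant factors (smallest first, each dividing the next): x - 6, (x - 6)^2, (x - 6)^2.

Check: the last factor (x - 6)^2 is the minimal polynomial, and the product (x - 6)^5 is the characteristic polynomial.

x - 6, (x - 6)^2, (x - 6)^2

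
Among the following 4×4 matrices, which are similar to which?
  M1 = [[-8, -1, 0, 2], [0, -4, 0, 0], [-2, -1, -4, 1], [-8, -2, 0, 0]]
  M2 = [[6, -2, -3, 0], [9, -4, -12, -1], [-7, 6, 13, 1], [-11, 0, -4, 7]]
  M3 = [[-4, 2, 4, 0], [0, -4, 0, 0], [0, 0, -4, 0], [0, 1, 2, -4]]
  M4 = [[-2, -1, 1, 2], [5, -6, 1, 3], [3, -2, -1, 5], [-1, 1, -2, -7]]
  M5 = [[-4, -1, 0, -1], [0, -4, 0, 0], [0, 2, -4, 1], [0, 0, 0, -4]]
Characteristic polynomials: χ_{M1} = (x + 4)^4, χ_{M2} = (x - 6)^3(x - 4), χ_{M3} = (x + 4)^4, χ_{M4} = (x + 4)^4, χ_{M5} = (x + 4)^4.

{M1, M4, M5}: invariant factors (x + 4)^2, (x + 4)^2.

{M2}: invariant factors (x - 6)^3(x - 4).

{M3}: invariant factors x + 4, x + 4, (x + 4)^2.

Matrices are similar if and only if their invariant-factor lists agree; the partition into similarity classes is {M1, M4, M5}, {M2}, {M3}.

3 classes: {M1, M4, M5}, {M2}, {M3}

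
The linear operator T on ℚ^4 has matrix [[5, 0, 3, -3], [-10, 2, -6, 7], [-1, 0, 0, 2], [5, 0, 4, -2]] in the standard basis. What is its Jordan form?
The characteristic polynomial is det(xI - A) = (x - 2)^3(x + 1), so the eigenvalues are -1 (algebraic multiplicity 1), 2 (algebraic multiplicity 3).

For λ = -1: algebraic multiplicity 1 gives one 1×1 block.

For λ = 2: rank(A - 2I) = 3, rank((A - 2I)^2) = 2, rank((A - 2I)^3) = 1. The eigenspace has dimension 4 - 3 = 1, so there is 1 Jordan block; the rank sequence gives block sizes [3].

Assembling the blocks gives the Jordan form J above.

J = [[-1, 0, 0, 0], [0, 2, 1, 0], [0, 0, 2, 1], [0, 0, 0, 2]]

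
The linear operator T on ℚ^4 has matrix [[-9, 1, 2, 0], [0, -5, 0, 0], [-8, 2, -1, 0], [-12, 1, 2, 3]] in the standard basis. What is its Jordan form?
The characteristic polynomial is det(xI - A) = (x - 3)(x + 5)^3, so the eigenvalues are -5 (algebraic multiplicity 3), 3 (algebraic multiplicity 1).

For λ = -5: rank(A + 5I) = 2, rank((A + 5I)^2) = 1. The eigenspace has dimension 4 - 2 = 2, so there are 2 Jordan blocks; the rank sequence gives block sizes [2, 1].

For λ = 3: algebraic multiplicity 1 gives one 1×1 block.

Assembling the blocks gives the Jordan form J above.

J = [[-5, 1, 0, 0], [0, -5, 0, 0], [0, 0, -5, 0], [0, 0, 0, 3]]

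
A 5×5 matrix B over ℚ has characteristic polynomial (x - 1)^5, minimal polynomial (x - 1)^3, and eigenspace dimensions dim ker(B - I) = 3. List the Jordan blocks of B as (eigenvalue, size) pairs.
Jordan blocks: (1, 3), (1, 1), (1, 1)

λ = 1: algebraic multiplicity 5 (exponent in χ_B), largest block size 3 (exponent in m_B), 3 blocks (geometric multiplicity). These force block sizes [3, 1, 1].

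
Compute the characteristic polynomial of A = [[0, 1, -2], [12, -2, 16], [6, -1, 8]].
χ_A(x) = x^2(x - 6)

xI - A = [[x, -1, 2], [-12, x + 2, -16], [-6, 1, x - 8]].

Expanding det(xI - A) along the first row:
det(xI - A) = + (x)·det([[x + 2, -16], [1, x - 8]]) - (-1)·det([[-12, -16], [-6, x - 8]]) + (2)·det([[-12, x + 2], [-6, 1]]).

Evaluating gives χ_A(x) = x^3 - 6x^2 = x^2(x - 6).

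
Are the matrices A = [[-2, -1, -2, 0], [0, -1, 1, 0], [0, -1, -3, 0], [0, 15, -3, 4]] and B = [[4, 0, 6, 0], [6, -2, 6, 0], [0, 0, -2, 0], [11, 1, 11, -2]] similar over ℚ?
Both have characteristic polynomial (x - 4)(x + 2)^3, but the minimal polynomial of A is (x - 4)(x + 2)^3 while the minimal polynomial of B is (x - 4)(x + 2)^2. The minimal polynomial is a similarity invariant, so A and B are not similar.

No.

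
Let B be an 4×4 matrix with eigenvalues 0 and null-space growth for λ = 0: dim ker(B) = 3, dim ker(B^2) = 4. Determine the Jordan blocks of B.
Jordan blocks: (0, 2), (0, 1), (0, 1)

λ = 0: successive nullity increments [3, 1] count blocks of size ≥ k; block sizes are [2, 1, 1].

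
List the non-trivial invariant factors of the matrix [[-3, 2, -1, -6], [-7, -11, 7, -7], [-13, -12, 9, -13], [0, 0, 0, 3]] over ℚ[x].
x - 3, (x - 3)(x + 4)^2

The Jordan structure of A has elementary divisors (x + 4)^2, (x - 3), (x - 3). Arranging the block sizes at each eigenvalue in decreasing order and taking row products gives the invariant factors.

Invariant factors (smallest first, each dividing the next): x - 3, (x - 3)(x + 4)^2.

Check: the last factor (x - 3)(x + 4)^2 is the minimal polynomial, and the product (x - 3)^2(x + 4)^2 is the characteristic polynomial.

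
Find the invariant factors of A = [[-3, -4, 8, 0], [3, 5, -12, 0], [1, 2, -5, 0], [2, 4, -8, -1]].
The Jordan structure of A has elementary divisors (x + 1)^2, (x + 1), (x + 1). Arranging the block sizes at each eigenvalue in decreasing order and taking row products gives the invariant factors.

Invariant factors (smallest first, each dividing the next): x + 1, x + 1, (x + 1)^2.

Check: the last factor (x + 1)^2 is the minimal polynomial, and the product (x + 1)^4 is the characteristic polynomial.

x + 1, x + 1, (x + 1)^2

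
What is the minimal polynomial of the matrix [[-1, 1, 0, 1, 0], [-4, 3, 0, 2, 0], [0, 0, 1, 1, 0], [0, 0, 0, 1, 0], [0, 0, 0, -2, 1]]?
The characteristic polynomial factors as (x - 1)^5. The minimal polynomial is ∏(x - λ)^{k_λ} where k_λ is the size of the largest Jordan block at λ.

For λ = 1: rank(A - I) = 2, and the largest Jordan block has size 2 (the smallest k with rank((A - I)^k) = rank((A - I)^(k+1))).

So m_A(x) = (x - 1)^2.

m_A(x) = (x - 1)^2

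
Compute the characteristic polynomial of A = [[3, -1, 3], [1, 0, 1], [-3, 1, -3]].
χ_A(x) = x^3

xI - A = [[x - 3, 1, -3], [-1, x, -1], [3, -1, x + 3]].

Expanding det(xI - A) along the first row:
det(xI - A) = + (x - 3)·det([[x, -1], [-1, x + 3]]) - (1)·det([[-1, -1], [3, x + 3]]) + (-3)·det([[-1, x], [3, -1]]).

Evaluating gives χ_A(x) = x^3.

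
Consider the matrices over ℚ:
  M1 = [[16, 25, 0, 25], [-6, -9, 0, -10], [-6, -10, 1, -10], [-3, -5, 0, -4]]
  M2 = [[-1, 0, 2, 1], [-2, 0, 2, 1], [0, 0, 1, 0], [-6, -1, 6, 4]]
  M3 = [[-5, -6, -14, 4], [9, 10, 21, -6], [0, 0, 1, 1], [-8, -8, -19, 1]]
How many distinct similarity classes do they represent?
3 classes: {M1}, {M2}, {M3}

Characteristic polynomials: χ_{M1} = (x - 1)^4, χ_{M2} = (x - 1)^4, χ_{M3} = (x - 2)^3(x - 1).

{M1}: invariant factors x - 1, x - 1, (x - 1)^2.

{M2}: invariant factors x - 1, (x - 1)^3.

{M3}: invariant factors (x - 2)^3(x - 1).

Matrices are similar if and only if their invariant-factor lists agree; the partition into similarity classes is {M1}, {M2}, {M3}.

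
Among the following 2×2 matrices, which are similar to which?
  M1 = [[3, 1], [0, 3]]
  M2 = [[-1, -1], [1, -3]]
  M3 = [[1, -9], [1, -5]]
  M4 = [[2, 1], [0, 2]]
Characteristic polynomials: χ_{M1} = (x - 3)^2, χ_{M2} = (x + 2)^2, χ_{M3} = (x + 2)^2, χ_{M4} = (x - 2)^2.

{M1}: invariant factors (x - 3)^2.

{M2, M3}: invariant factors (x + 2)^2.

{M4}: invariant factors (x - 2)^2.

Matrices are similar if and only if their invariant-factor lists agree; the partition into similarity classes is {M1}, {M2, M3}, {M4}.

3 classes: {M1}, {M2, M3}, {M4}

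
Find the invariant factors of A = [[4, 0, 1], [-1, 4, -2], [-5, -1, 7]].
The Jordan structure of A has elementary divisors (x - 5)^3. Arranging the block sizes at each eigenvalue in decreasing order and taking row products gives the invariant factors.

Invariant factors (smallest first, each dividing the next): (x - 5)^3.

Check: the last factor (x - 5)^3 is the minimal polynomial, and the product (x - 5)^3 is the characteristic polynomial.

(x - 5)^3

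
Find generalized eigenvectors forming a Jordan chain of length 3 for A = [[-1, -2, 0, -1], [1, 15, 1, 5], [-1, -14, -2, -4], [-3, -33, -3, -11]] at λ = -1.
We seek v_1 ∈ ker((A + I)^3) \ ker((A + I)^2), then set v_{i+1} = (A + I) v_i.

One such chain is v_1 = [[0, 0, 1, 0]]^T, v_2 = [[0, 1, -1, -3]]^T, v_3 = [[1, 0, -1, 0]]^T. Check: (A + I) v_3 = [[0, 0, 0, 0]]^T = 0.

v_1 = [[0, 0, 1, 0]]^T, v_2 = [[0, 1, -1, -3]]^T, v_3 = [[1, 0, -1, 0]]^T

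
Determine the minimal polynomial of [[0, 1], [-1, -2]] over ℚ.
m_A(x) = (x + 1)^2

The characteristic polynomial factors as (x + 1)^2. The minimal polynomial is ∏(x - λ)^{k_λ} where k_λ is the size of the largest Jordan block at λ.

For λ = -1: rank(A + I) = 1, and the largest Jordan block has size 2 (the smallest k with rank((A + I)^k) = rank((A + I)^(k+1))).

So m_A(x) = (x + 1)^2.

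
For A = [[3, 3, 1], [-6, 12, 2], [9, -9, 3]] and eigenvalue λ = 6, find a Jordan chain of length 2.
v_1 = [[-2, -5, 10]]^T, v_2 = [[1, 2, -3]]^T

We seek v_1 ∈ ker((A - 6I)^2) \ ker(A - 6I), then set v_{i+1} = (A - 6I) v_i.

One such chain is v_1 = [[-2, -5, 10]]^T, v_2 = [[1, 2, -3]]^T. Check: (A - 6I) v_2 = [[0, 0, 0]]^T = 0.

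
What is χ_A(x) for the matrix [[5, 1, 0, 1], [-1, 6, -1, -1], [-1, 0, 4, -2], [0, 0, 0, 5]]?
χ_A(x) = (x - 5)^4

xI - A = [[x - 5, -1, 0, -1], [1, x - 6, 1, 1], [1, 0, x - 4, 2], [0, 0, 0, x - 5]].

Expanding det(xI - A) along the first row:
det(xI - A) = + (x - 5)·det([[x - 6, 1, 1], [0, x - 4, 2], [0, 0, x - 5]]) - (-1)·det([[1, 1, 1], [1, x - 4, 2], [0, 0, x - 5]]) + (0)·det([[1, x - 6, 1], [1, 0, 2], [0, 0, x - 5]]) - (-1)·det([[1, x - 6, 1], [1, 0, x - 4], [0, 0, 0]]).

Evaluating gives χ_A(x) = x^4 - 20x^3 + 150x^2 - 500x + 625 = (x - 5)^4.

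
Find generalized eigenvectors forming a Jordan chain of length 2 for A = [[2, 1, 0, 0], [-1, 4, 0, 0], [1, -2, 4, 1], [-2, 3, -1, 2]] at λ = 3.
We seek v_1 ∈ ker((A - 3I)^2) \ ker(A - 3I), then set v_{i+1} = (A - 3I) v_i.

One such chain is v_1 = [[1, 2, 0, 3]]^T, v_2 = [[1, 1, 0, 1]]^T. Check: (A - 3I) v_2 = [[0, 0, 0, 0]]^T = 0.

v_1 = [[1, 2, 0, 3]]^T, v_2 = [[1, 1, 0, 1]]^T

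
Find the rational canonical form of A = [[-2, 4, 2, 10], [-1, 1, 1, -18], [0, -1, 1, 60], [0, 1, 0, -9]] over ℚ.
R = [[0, 0, 0, 64], [1, 0, 0, 16], [0, 1, 0, -20], [0, 0, 1, -9]]

The invariant factors of A (the non-unit diagonal entries of the Smith normal form of xI - A over ℚ[x]) are (x + 4)^2(x^2 + x - 4), each dividing the next. The characteristic polynomial is their product, (x + 4)^2(x^2 + x - 4).

The rational canonical form is the block-diagonal matrix of companion matrices C(f_i):
R = [[0, 0, 0, 64], [1, 0, 0, 16], [0, 1, 0, -20], [0, 0, 1, -9]].

Note the characteristic polynomial does not split into linear factors over ℚ, so A has no Jordan form over ℚ; the rational canonical form exists over any field.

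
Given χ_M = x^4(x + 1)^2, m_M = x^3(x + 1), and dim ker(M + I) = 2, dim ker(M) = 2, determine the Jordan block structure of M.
Jordan blocks: (-1, 1), (-1, 1), (0, 3), (0, 1)

λ = -1: algebraic multiplicity 2 (exponent in χ_M), largest block size 1 (exponent in m_M), 2 blocks (geometric multiplicity). These force block sizes [1, 1].
λ = 0: algebraic multiplicity 4 (exponent in χ_M), largest block size 3 (exponent in m_M), 2 blocks (geometric multiplicity). These force block sizes [3, 1].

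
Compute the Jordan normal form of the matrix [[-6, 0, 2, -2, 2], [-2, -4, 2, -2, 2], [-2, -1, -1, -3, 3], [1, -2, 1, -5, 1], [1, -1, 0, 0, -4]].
J = [[-4, 1, 0, 0, 0], [0, -4, 0, 0, 0], [0, 0, -4, 1, 0], [0, 0, 0, -4, 0], [0, 0, 0, 0, -4]]

The characteristic polynomial is det(xI - A) = (x + 4)^5, so the eigenvalues are -4 (algebraic multiplicity 5).

For λ = -4: rank(A + 4I) = 2, rank((A + 4I)^2) = 0. The eigenspace has dimension 5 - 2 = 3, so there are 3 Jordan blocks; the rank sequence gives block sizes [2, 2, 1].

Assembling the blocks gives the Jordan form J above.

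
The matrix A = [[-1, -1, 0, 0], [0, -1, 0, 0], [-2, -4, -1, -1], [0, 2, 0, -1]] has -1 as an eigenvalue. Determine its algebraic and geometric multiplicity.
The characteristic polynomial is (x + 1)^4, so the factor x + 1 appears with exponent 4: the algebraic multiplicity is 4.

rank(A + I) = 2, so the eigenspace has dimension 4 - 2 = 2: the geometric multiplicity is 2.

Since 2 < 4, A is not diagonalizable.

algebraic multiplicity 4, geometric multiplicity 2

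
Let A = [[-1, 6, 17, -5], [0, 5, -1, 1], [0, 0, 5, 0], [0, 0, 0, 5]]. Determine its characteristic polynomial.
xI - A = [[x + 1, -6, -17, 5], [0, x - 5, 1, -1], [0, 0, x - 5, 0], [0, 0, 0, x - 5]].

Expanding det(xI - A) along the first row:
det(xI - A) = + (x + 1)·det([[x - 5, 1, -1], [0, x - 5, 0], [0, 0, x - 5]]) - (-6)·det([[0, 1, -1], [0, x - 5, 0], [0, 0, x - 5]]) + (-17)·det([[0, x - 5, -1], [0, 0, 0], [0, 0, x - 5]]) - (5)·det([[0, x - 5, 1], [0, 0, x - 5], [0, 0, 0]]).

Evaluating gives χ_A(x) = x^4 - 14x^3 + 60x^2 - 50x - 125 = (x - 5)^3(x + 1).

χ_A(x) = (x - 5)^3(x + 1)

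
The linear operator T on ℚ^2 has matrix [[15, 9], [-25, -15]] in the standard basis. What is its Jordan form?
J = [[0, 1], [0, 0]]

The characteristic polynomial is det(xI - A) = x^2, so the eigenvalues are 0 (algebraic multiplicity 2).

For λ = 0: rank(A) = 1, rank(A^2) = 0. The eigenspace has dimension 2 - 1 = 1, so there is 1 Jordan block; the rank sequence gives block sizes [2].

Assembling the blocks gives the Jordan form J above.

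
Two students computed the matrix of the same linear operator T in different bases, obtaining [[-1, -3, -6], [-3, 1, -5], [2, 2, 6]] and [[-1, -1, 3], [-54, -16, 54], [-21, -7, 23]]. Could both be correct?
No.

Both have characteristic polynomial (x - 2)^3, but the minimal polynomial of A is (x - 2)^3 while the minimal polynomial of B is (x - 2)^2. The minimal polynomial is a similarity invariant, so A and B are not similar.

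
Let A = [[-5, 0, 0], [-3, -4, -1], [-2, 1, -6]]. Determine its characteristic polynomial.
xI - A = [[x + 5, 0, 0], [3, x + 4, 1], [2, -1, x + 6]].

Expanding det(xI - A) along the first row:
det(xI - A) = + (x + 5)·det([[x + 4, 1], [-1, x + 6]]) - (0)·det([[3, 1], [2, x + 6]]) + (0)·det([[3, x + 4], [2, -1]]).

Evaluating gives χ_A(x) = x^3 + 15x^2 + 75x + 125 = (x + 5)^3.

χ_A(x) = (x + 5)^3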